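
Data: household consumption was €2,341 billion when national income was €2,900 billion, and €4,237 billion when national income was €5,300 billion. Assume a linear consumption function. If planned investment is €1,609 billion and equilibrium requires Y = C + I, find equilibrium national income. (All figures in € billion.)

Y = 7900

MPC = (4237 − 2341)/(5300 − 2900) = 1896/2400 = 0.79
a = 2341 − 0.79(2900) = 50
Equilibrium: Y = 50 + 0.79Y + 1609
0.21Y = 1659, so Y = 1659/0.21 = 7900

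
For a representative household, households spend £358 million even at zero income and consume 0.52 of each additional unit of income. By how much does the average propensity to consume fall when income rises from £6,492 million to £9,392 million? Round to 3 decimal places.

At Y = 6492: C = 358 + 0.52(6492) = 3733.84, APC = 3733.84/6492 = 0.5751
At Y = 9392: C = 5241.84, APC = 5241.84/9392 = 0.5581
Fall in APC = 0.5751 − 0.5581 = 0.017

ΔAPC = 0.017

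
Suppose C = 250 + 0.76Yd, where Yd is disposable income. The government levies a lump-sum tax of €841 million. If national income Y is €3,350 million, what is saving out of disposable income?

Yd = Y − T = 3350 − 841 = 2509
C = 250 + 0.76(2509) = 250 + 1906.84 = 2156.84
S = Yd − C = 2509 − 2156.84 = 352.16

S = 352.16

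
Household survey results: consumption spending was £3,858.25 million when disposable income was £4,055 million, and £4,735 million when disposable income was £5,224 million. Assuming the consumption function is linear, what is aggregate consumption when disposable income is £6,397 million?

MPC = (4735 − 3858.25)/(5224 − 4055) = 876.75/1169 = 0.75
a = 3858.25 − 0.75(4055) = 3858.25 − 3041.25 = 817
C = 817 + 0.75(6397) = 817 + 4797.75 = 5614.75

C = 5614.75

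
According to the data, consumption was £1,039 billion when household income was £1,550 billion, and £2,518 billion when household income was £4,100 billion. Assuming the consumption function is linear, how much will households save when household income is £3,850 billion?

MPC = (2518 − 1039)/(4100 − 1550) = 1479/2550 = 0.58
a = 1039 − 0.58(1550) = 1039 − 899 = 140
C = 140 + 0.58(3850) = 2373
S = 3850 − 2373 = 1477

S = 1477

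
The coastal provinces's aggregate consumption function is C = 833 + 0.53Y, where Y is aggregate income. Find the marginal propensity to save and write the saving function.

MPS = 0.47; S = -833 + 0.47Y

MPS = 1 − MPC = 1 − 0.53 = 0.47
S = Y − C = -833 + 0.47Y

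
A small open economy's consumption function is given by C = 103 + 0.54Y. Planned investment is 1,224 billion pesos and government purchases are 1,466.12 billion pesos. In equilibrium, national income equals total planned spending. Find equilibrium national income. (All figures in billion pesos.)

Y = C + I + G = 103 + 0.54Y + 1224 + 1466.12
Y − 0.54Y = 2793.12
0.46Y = 2793.12, so Y = 2793.12/0.46 = 6072

Y = 6072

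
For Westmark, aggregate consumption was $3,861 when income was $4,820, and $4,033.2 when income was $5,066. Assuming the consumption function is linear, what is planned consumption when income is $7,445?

MPC = (4033.2 − 3861)/(5066 − 4820) = 172.2/246 = 0.7
a = 3861 − 0.7(4820) = 3861 − 3374 = 487
C = 487 + 0.7(7445) = 487 + 5211.5 = 5698.5

C = 5698.5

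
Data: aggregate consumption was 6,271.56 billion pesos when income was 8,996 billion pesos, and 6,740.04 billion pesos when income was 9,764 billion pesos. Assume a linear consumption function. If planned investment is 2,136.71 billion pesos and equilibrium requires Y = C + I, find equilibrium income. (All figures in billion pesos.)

MPC = (6740.04 − 6271.56)/(9764 − 8996) = 468.48/768 = 0.61
a = 6271.56 − 0.61(8996) = 784
Equilibrium: Y = 784 + 0.61Y + 2136.71
0.39Y = 2920.71, so Y = 2920.71/0.39 = 7489

Y = 7489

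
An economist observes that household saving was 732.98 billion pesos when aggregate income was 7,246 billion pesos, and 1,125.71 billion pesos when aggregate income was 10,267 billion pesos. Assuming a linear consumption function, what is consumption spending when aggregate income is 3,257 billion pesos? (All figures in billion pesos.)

MPS = ΔS/ΔY = (1125.71 − 732.98)/(10267 − 7246) = 392.73/3021 = 0.13
MPC = 1 − MPS = 0.87
Autonomous saving = 732.98 − 0.13(7246) = -209, so a = 209
C = 209 + 0.87(3257) = 209 + 2833.59 = 3042.59

C = 3042.59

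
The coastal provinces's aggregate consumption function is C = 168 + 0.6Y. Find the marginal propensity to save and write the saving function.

MPS = 0.4; S = -168 + 0.4Y

MPS = 1 − MPC = 1 − 0.6 = 0.4
S = Y − C = -168 + 0.4Y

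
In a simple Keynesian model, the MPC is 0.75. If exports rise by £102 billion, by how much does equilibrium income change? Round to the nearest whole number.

The multiplier is 1/(1 − MPC) = 1/0.25.
ΔY = 102/0.25 = 408.00 ≈ 408

ΔY ≈ 408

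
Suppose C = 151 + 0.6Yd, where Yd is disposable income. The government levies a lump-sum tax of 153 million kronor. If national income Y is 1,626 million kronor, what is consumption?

Yd = Y − T = 1626 − 153 = 1473
C = 151 + 0.6(1473) = 151 + 883.8 = 1034.8

C = 1034.8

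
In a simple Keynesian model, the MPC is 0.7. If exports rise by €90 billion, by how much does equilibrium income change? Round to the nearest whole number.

ΔY ≈ 300

The multiplier is 1/(1 − MPC) = 1/0.3.
ΔY = 90/0.3 = 300.00 ≈ 300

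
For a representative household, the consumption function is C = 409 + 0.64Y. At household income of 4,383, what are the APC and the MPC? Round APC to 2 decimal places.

MPC = 0.64 (the slope of the consumption function)
C = 409 + 0.64(4383) = 3214.12, so APC = 3214.12/4383 = 0.73

APC = 0.73; MPC = 0.64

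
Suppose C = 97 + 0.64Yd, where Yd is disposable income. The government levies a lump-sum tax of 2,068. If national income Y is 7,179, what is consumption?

C = 3368.04

Yd = Y − T = 7179 − 2068 = 5111
C = 97 + 0.64(5111) = 97 + 3271.04 = 3368.04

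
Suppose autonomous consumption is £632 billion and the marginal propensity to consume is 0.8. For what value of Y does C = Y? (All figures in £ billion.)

Y = 3160

At break-even, C = Y: 632 + 0.8Y = Y
0.2Y = 632, so Y = 632/0.2 = 3160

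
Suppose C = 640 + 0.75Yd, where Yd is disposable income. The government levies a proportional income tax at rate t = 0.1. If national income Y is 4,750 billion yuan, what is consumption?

C = 3846.25

Yd = (1 − 0.1)(4750) = 0.9(4750) = 4275
C = 640 + 0.75(4275) = 640 + 3206.25 = 3846.25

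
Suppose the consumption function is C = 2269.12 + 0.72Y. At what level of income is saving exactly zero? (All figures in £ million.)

Y = 8104

At break-even, C = Y: 2269.12 + 0.72Y = Y
0.28Y = 2269.12, so Y = 2269.12/0.28 = 8104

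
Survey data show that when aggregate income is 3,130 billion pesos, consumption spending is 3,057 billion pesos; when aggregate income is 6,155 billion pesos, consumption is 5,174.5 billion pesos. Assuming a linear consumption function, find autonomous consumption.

a = 866

MPC = ΔC/ΔY = (5174.5 − 3057)/(6155 − 3130) = 2117.5/3025 = 0.7
a = C − MPC·Y = 3057 − 0.7(3130) = 3057 − 2191 = 866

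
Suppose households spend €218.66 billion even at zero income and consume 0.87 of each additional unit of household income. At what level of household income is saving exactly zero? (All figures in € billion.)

Y = 1682

At break-even, C = Y: 218.66 + 0.87Y = Y
0.13Y = 218.66, so Y = 218.66/0.13 = 1682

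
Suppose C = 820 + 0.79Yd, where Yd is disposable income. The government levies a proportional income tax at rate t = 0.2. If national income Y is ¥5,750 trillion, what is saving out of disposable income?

Yd = (1 − 0.2)(5750) = 0.8(5750) = 4600
C = 820 + 0.79(4600) = 820 + 3634 = 4454
S = Yd − C = 4600 − 4454 = 146

S = 146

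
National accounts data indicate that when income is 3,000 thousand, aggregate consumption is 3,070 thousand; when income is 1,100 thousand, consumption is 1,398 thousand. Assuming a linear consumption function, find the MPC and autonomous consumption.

MPC = 0.88; a = 430

MPC = ΔC/ΔY = (3070 − 1398)/(3000 − 1100) = 1672/1900 = 0.88
a = C − MPC·Y = 1398 − 0.88(1100) = 1398 − 968 = 430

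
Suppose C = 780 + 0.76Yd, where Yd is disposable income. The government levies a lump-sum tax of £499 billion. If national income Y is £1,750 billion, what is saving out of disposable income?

Yd = Y − T = 1750 − 499 = 1251
C = 780 + 0.76(1251) = 780 + 950.76 = 1730.76
S = Yd − C = 1251 − 1730.76 = -479.76

S = -479.76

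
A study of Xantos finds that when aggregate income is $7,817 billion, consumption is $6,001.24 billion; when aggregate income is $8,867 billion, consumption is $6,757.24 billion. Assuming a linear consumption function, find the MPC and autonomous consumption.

MPC = ΔC/ΔY = (6757.24 − 6001.24)/(8867 − 7817) = 756/1050 = 0.72
a = C − MPC·Y = 6001.24 − 0.72(7817) = 6001.24 − 5628.24 = 373

MPC = 0.72; a = 373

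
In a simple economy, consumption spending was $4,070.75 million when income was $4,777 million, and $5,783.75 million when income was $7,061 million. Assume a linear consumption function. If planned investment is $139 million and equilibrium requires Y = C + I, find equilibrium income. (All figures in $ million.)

MPC = (5783.75 − 4070.75)/(7061 − 4777) = 1713/2284 = 0.75
a = 4070.75 − 0.75(4777) = 488
Equilibrium: Y = 488 + 0.75Y + 139
0.25Y = 627, so Y = 627/0.25 = 2508

Y = 2508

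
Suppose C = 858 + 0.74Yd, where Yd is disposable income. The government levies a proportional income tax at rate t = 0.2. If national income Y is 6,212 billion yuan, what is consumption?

C = 4535.504

Yd = (1 − 0.2)(6212) = 0.8(6212) = 4969.6
C = 858 + 0.74(4969.6) = 858 + 3677.504 = 4535.504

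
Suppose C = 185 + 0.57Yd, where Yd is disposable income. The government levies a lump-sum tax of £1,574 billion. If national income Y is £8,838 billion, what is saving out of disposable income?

S = 2938.52

Yd = Y − T = 8838 − 1574 = 7264
C = 185 + 0.57(7264) = 185 + 4140.48 = 4325.48
S = Yd − C = 7264 − 4325.48 = 2938.52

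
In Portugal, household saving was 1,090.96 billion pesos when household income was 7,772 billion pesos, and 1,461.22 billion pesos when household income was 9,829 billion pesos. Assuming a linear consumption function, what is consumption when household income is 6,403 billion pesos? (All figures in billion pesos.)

C = 5558.46

MPS = ΔS/ΔY = (1461.22 − 1090.96)/(9829 − 7772) = 370.26/2057 = 0.18
MPC = 1 − MPS = 0.82
Autonomous saving = 1090.96 − 0.18(7772) = -308, so a = 308
C = 308 + 0.82(6403) = 308 + 5250.46 = 5558.46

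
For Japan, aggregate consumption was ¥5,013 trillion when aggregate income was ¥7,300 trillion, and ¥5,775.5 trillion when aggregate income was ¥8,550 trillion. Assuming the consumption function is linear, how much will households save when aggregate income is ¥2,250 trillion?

S = 317.5

MPC = (5775.5 − 5013)/(8550 − 7300) = 762.5/1250 = 0.61
a = 5013 − 0.61(7300) = 5013 − 4453 = 560
C = 560 + 0.61(2250) = 1932.5
S = 2250 − 1932.5 = 317.5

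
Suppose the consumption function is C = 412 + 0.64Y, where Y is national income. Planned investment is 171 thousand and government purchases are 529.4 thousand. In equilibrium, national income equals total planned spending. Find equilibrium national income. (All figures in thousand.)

Y = C + I + G = 412 + 0.64Y + 171 + 529.4
Y − 0.64Y = 1112.4
0.36Y = 1112.4, so Y = 1112.4/0.36 = 3090

Y = 3090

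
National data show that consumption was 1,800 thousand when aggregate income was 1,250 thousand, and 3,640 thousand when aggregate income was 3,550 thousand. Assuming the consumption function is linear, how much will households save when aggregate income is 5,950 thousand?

S = 390

MPC = (3640 − 1800)/(3550 − 1250) = 1840/2300 = 0.8
a = 1800 − 0.8(1250) = 1800 − 1000 = 800
C = 800 + 0.8(5950) = 5560
S = 5950 − 5560 = 390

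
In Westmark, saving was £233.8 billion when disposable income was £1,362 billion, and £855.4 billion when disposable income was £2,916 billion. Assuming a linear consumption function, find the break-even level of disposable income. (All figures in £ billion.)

Y = 777.5

MPS = ΔS/ΔY = (855.4 − 233.8)/(2916 − 1362) = 621.6/1554 = 0.4
MPC = 1 − MPS = 0.6
From S(1362) = 233.8: −a + 0.4(1362) = 233.8, so a = 544.8 − 233.8 = 311
Break-even (S = 0): Y = a/MPS = 311/0.4 = 777.5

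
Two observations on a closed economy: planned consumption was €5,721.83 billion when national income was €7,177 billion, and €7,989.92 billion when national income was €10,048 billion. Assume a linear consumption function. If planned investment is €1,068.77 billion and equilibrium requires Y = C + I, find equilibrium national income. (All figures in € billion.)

Y = 5337

MPC = (7989.92 − 5721.83)/(10048 − 7177) = 2268.09/2871 = 0.79
a = 5721.83 − 0.79(7177) = 52
Equilibrium: Y = 52 + 0.79Y + 1068.77
0.21Y = 1120.77, so Y = 1120.77/0.21 = 5337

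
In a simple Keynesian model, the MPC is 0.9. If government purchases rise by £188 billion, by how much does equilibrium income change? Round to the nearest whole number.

ΔY ≈ 1880

The multiplier is 1/(1 − MPC) = 1/0.1.
ΔY = 188/0.1 = 1880.00 ≈ 1880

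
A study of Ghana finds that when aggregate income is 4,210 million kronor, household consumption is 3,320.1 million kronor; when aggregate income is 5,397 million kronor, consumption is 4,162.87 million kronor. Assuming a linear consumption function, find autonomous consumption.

MPC = ΔC/ΔY = (4162.87 − 3320.1)/(5397 − 4210) = 842.77/1187 = 0.71
a = C − MPC·Y = 3320.1 − 0.71(4210) = 3320.1 − 2989.1 = 331

a = 331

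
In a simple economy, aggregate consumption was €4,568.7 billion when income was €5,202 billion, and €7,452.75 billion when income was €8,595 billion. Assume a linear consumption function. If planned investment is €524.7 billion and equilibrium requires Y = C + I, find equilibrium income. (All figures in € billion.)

Y = 4478

MPC = (7452.75 − 4568.7)/(8595 − 5202) = 2884.05/3393 = 0.85
a = 4568.7 − 0.85(5202) = 147
Equilibrium: Y = 147 + 0.85Y + 524.7
0.15Y = 671.7, so Y = 671.7/0.15 = 4478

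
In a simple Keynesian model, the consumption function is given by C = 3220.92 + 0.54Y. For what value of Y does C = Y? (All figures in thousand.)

Y = 7002

At break-even, C = Y: 3220.92 + 0.54Y = Y
0.46Y = 3220.92, so Y = 3220.92/0.46 = 7002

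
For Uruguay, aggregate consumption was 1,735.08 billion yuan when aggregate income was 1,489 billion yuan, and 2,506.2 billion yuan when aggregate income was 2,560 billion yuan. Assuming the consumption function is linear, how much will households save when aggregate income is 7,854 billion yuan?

S = 1536.12

MPC = (2506.2 − 1735.08)/(2560 − 1489) = 771.12/1071 = 0.72
a = 1735.08 − 0.72(1489) = 1735.08 − 1072.08 = 663
C = 663 + 0.72(7854) = 6317.88
S = 7854 − 6317.88 = 1536.12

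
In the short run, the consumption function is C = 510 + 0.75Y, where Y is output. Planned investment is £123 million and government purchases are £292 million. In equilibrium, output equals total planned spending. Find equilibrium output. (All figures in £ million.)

Y = 3700

Y = C + I + G = 510 + 0.75Y + 123 + 292
Y − 0.75Y = 925
0.25Y = 925, so Y = 925/0.25 = 3700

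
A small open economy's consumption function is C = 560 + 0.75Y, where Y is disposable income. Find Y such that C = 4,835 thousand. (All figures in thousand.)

560 + 0.75Y = 4835
0.75Y = 4275, so Y = 4275/0.75 = 5700

Y = 5700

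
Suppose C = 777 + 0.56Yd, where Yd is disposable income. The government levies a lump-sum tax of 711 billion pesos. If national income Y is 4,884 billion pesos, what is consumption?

C = 3113.88

Yd = Y − T = 4884 − 711 = 4173
C = 777 + 0.56(4173) = 777 + 2336.88 = 3113.88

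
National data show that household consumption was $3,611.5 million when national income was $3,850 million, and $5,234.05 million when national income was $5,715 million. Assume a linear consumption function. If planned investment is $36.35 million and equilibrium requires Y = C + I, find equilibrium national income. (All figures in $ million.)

Y = 2295

MPC = (5234.05 − 3611.5)/(5715 − 3850) = 1622.55/1865 = 0.87
a = 3611.5 − 0.87(3850) = 262
Equilibrium: Y = 262 + 0.87Y + 36.35
0.13Y = 298.35, so Y = 298.35/0.13 = 2295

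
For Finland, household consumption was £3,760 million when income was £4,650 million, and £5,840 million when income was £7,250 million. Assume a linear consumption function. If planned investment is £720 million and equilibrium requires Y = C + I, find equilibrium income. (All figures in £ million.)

Y = 3800

MPC = (5840 − 3760)/(7250 − 4650) = 2080/2600 = 0.8
a = 3760 − 0.8(4650) = 40
Equilibrium: Y = 40 + 0.8Y + 720
0.2Y = 760, so Y = 760/0.2 = 3800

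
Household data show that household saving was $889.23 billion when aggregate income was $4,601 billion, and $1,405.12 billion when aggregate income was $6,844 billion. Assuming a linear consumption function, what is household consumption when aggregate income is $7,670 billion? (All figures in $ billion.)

MPS = ΔS/ΔY = (1405.12 − 889.23)/(6844 − 4601) = 515.89/2243 = 0.23
MPC = 1 − MPS = 0.77
Autonomous saving = 889.23 − 0.23(4601) = -169, so a = 169
C = 169 + 0.77(7670) = 169 + 5905.9 = 6074.9

C = 6074.9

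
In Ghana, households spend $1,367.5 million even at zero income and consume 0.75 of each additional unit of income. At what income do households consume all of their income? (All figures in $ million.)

Y = 5470

At break-even, C = Y: 1367.5 + 0.75Y = Y
0.25Y = 1367.5, so Y = 1367.5/0.25 = 5470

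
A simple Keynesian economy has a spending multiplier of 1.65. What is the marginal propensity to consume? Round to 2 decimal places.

MPC = 0.39

k = 1/(1 − MPC), so 1 − MPC = 1/k = 1/1.65 = 0.6061
MPC = 1 − 0.6061 = 0.39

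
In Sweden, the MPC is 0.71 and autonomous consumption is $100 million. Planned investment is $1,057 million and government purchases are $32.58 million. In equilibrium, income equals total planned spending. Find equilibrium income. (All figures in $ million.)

Y = 4102

Y = C + I + G = 100 + 0.71Y + 1057 + 32.58
Y − 0.71Y = 1189.58
0.29Y = 1189.58, so Y = 1189.58/0.29 = 4102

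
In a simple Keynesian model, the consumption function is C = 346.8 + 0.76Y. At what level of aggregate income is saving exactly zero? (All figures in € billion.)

At break-even, C = Y: 346.8 + 0.76Y = Y
0.24Y = 346.8, so Y = 346.8/0.24 = 1445

Y = 1445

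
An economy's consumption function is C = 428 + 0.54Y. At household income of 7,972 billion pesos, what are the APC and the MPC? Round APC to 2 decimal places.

APC = 0.59; MPC = 0.54

MPC = 0.54 (the slope of the consumption function)
C = 428 + 0.54(7972) = 4732.88, so APC = 4732.88/7972 = 0.59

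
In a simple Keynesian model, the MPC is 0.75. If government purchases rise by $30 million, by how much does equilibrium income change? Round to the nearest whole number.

ΔY ≈ 120

The multiplier is 1/(1 − MPC) = 1/0.25.
ΔY = 30/0.25 = 120.00 ≈ 120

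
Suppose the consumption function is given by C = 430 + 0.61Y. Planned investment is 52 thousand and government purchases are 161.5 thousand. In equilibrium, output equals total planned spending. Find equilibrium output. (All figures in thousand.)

Y = C + I + G = 430 + 0.61Y + 52 + 161.5
Y − 0.61Y = 643.5
0.39Y = 643.5, so Y = 643.5/0.39 = 1650

Y = 1650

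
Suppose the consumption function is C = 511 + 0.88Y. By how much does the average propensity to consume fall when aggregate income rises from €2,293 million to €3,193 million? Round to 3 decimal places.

ΔAPC = 0.063

At Y = 2293: C = 511 + 0.88(2293) = 2528.84, APC = 2528.84/2293 = 1.1029
At Y = 3193: C = 3320.84, APC = 3320.84/3193 = 1.0400
Fall in APC = 1.1029 − 1.0400 = 0.0629 ≈ 0.063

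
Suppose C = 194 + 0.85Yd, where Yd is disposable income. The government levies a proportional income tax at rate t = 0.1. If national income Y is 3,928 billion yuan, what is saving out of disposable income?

S = 336.28

Yd = (1 − 0.1)(3928) = 0.9(3928) = 3535.2
C = 194 + 0.85(3535.2) = 194 + 3004.92 = 3198.92
S = Yd − C = 3535.2 − 3198.92 = 336.28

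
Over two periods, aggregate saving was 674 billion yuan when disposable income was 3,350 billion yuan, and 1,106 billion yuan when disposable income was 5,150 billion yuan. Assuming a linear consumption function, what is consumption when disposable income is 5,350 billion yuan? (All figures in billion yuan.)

C = 4196

MPS = ΔS/ΔY = (1106 − 674)/(5150 − 3350) = 432/1800 = 0.24
MPC = 1 − MPS = 0.76
Autonomous saving = 674 − 0.24(3350) = -130, so a = 130
C = 130 + 0.76(5350) = 130 + 4066 = 4196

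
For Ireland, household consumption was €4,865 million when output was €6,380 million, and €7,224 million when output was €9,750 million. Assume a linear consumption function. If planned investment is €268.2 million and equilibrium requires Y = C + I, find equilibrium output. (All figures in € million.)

Y = 2224

MPC = (7224 − 4865)/(9750 − 6380) = 2359/3370 = 0.7
a = 4865 − 0.7(6380) = 399
Equilibrium: Y = 399 + 0.7Y + 268.2
0.3Y = 667.2, so Y = 667.2/0.3 = 2224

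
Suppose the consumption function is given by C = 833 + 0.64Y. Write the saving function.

S = -833 + 0.36Y

S = Y − C = Y − (833 + 0.64Y) = -833 + (1 − 0.64)Y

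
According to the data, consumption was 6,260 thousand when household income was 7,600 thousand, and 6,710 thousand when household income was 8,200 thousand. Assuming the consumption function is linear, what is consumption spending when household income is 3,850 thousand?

C = 3447.5

MPC = (6710 − 6260)/(8200 − 7600) = 450/600 = 0.75
a = 6260 − 0.75(7600) = 6260 − 5700 = 560
C = 560 + 0.75(3850) = 560 + 2887.5 = 3447.5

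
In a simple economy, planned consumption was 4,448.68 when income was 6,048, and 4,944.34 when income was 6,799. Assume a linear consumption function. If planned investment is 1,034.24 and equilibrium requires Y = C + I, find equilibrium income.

MPC = (4944.34 − 4448.68)/(6799 − 6048) = 495.66/751 = 0.66
a = 4448.68 − 0.66(6048) = 457
Equilibrium: Y = 457 + 0.66Y + 1034.24
0.34Y = 1491.24, so Y = 1491.24/0.34 = 4386

Y = 4386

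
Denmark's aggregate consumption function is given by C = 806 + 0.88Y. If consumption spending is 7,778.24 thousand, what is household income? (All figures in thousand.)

806 + 0.88Y = 7778.24
0.88Y = 6972.24, so Y = 6972.24/0.88 = 7923

Y = 7923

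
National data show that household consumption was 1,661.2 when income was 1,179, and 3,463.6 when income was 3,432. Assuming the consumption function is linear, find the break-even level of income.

MPC = (3463.6 − 1661.2)/(3432 − 1179) = 1802.4/2253 = 0.8
a = 1661.2 − 0.8(1179) = 1661.2 − 943.2 = 718
Break-even: Y = a/(1−MPC) = 718/0.2 = 3590

Y = 3590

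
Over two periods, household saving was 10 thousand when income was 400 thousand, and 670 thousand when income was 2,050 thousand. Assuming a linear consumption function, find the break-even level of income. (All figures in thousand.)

MPS = ΔS/ΔY = (670 − 10)/(2050 − 400) = 660/1650 = 0.4
MPC = 1 − MPS = 0.6
From S(400) = 10: −a + 0.4(400) = 10, so a = 160 − 10 = 150
Break-even (S = 0): Y = a/MPS = 150/0.4 = 375

Y = 375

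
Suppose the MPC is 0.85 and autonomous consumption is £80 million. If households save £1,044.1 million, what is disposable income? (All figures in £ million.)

S = Y − C = -80 + 0.15Y
-80 + 0.15Y = 1044.1, so 0.15Y = 1124.1 and Y = 7494

Y = 7494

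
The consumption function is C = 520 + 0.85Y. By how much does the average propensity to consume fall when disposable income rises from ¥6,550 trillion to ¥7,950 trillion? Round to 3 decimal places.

ΔAPC = 0.014

At Y = 6550: C = 520 + 0.85(6550) = 6087.5, APC = 6087.5/6550 = 0.9294
At Y = 7950: C = 7277.5, APC = 7277.5/7950 = 0.9154
Fall in APC = 0.9294 − 0.9154 = 0.014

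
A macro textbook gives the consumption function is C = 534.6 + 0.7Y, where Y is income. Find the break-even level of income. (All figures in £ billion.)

Y = 1782

At break-even, C = Y: 534.6 + 0.7Y = Y
0.3Y = 534.6, so Y = 534.6/0.3 = 1782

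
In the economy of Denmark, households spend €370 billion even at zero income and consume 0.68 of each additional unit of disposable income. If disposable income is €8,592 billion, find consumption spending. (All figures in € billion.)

C = 370 + 0.68(8592) = 370 + 5842.56 = 6212.56

C = 6212.56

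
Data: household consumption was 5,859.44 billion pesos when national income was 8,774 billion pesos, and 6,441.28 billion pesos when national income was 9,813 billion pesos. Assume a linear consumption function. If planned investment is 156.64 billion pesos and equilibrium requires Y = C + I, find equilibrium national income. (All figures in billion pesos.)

MPC = (6441.28 − 5859.44)/(9813 − 8774) = 581.84/1039 = 0.56
a = 5859.44 − 0.56(8774) = 946
Equilibrium: Y = 946 + 0.56Y + 156.64
0.44Y = 1102.64, so Y = 1102.64/0.44 = 2506

Y = 2506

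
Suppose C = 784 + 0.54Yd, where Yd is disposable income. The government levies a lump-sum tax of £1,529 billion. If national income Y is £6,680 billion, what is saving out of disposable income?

S = 1585.46

Yd = Y − T = 6680 − 1529 = 5151
C = 784 + 0.54(5151) = 784 + 2781.54 = 3565.54
S = Yd − C = 5151 − 3565.54 = 1585.46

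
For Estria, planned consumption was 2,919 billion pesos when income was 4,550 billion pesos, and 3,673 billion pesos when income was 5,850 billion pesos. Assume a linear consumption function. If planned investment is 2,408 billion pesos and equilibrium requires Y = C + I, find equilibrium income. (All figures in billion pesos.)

Y = 6400

MPC = (3673 − 2919)/(5850 − 4550) = 754/1300 = 0.58
a = 2919 − 0.58(4550) = 280
Equilibrium: Y = 280 + 0.58Y + 2408
0.42Y = 2688, so Y = 2688/0.42 = 6400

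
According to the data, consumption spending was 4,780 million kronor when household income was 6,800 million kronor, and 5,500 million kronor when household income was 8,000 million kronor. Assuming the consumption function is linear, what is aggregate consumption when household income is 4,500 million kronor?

C = 3400

MPC = (5500 − 4780)/(8000 − 6800) = 720/1200 = 0.6
a = 4780 − 0.6(6800) = 4780 − 4080 = 700
C = 700 + 0.6(4500) = 700 + 2700 = 3400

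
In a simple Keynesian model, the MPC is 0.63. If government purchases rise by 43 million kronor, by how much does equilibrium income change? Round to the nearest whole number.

The multiplier is 1/(1 − MPC) = 1/0.37.
ΔY = 43/0.37 = 116.22 ≈ 116

ΔY ≈ 116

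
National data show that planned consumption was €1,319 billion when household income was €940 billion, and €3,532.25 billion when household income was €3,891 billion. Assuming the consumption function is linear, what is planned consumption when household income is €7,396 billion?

MPC = (3532.25 − 1319)/(3891 − 940) = 2213.25/2951 = 0.75
a = 1319 − 0.75(940) = 1319 − 705 = 614
C = 614 + 0.75(7396) = 614 + 5547 = 6161

C = 6161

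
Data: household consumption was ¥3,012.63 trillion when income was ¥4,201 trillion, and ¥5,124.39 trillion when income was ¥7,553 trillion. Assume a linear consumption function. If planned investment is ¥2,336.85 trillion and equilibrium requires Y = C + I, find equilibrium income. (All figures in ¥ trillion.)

MPC = (5124.39 − 3012.63)/(7553 − 4201) = 2111.76/3352 = 0.63
a = 3012.63 − 0.63(4201) = 366
Equilibrium: Y = 366 + 0.63Y + 2336.85
0.37Y = 2702.85, so Y = 2702.85/0.37 = 7305

Y = 7305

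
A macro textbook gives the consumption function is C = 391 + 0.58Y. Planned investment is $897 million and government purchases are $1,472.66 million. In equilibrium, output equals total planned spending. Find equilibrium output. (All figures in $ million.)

Y = C + I + G = 391 + 0.58Y + 897 + 1472.66
Y − 0.58Y = 2760.66
0.42Y = 2760.66, so Y = 2760.66/0.42 = 6573

Y = 6573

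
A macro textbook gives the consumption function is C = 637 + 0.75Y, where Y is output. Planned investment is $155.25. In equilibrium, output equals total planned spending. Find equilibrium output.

Y = 3169

Y = C + I = 637 + 0.75Y + 155.25
Y − 0.75Y = 792.25
0.25Y = 792.25, so Y = 792.25/0.25 = 3169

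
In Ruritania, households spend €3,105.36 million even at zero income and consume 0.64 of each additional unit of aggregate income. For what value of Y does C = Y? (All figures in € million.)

At break-even, C = Y: 3105.36 + 0.64Y = Y
0.36Y = 3105.36, so Y = 3105.36/0.36 = 8626

Y = 8626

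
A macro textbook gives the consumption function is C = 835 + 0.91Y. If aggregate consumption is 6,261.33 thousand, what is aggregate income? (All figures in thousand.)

Y = 5963

835 + 0.91Y = 6261.33
0.91Y = 5426.33, so Y = 5426.33/0.91 = 5963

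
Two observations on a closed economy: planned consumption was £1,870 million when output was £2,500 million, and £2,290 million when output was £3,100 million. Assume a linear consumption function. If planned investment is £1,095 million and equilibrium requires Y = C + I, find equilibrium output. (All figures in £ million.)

Y = 4050

MPC = (2290 − 1870)/(3100 − 2500) = 420/600 = 0.7
a = 1870 − 0.7(2500) = 120
Equilibrium: Y = 120 + 0.7Y + 1095
0.3Y = 1215, so Y = 1215/0.3 = 4050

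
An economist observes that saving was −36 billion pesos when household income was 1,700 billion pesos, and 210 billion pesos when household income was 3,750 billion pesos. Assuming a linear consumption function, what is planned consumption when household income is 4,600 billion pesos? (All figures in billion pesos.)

MPS = ΔS/ΔY = (210 − (-36))/(3750 − 1700) = 246/2050 = 0.12
MPC = 1 − MPS = 0.88
Autonomous saving = -36 − 0.12(1700) = -240, so a = 240
C = 240 + 0.88(4600) = 240 + 4048 = 4288

C = 4288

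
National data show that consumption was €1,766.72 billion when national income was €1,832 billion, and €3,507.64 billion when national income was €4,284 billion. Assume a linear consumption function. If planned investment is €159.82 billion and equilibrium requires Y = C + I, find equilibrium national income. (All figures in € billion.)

Y = 2158

MPC = (3507.64 − 1766.72)/(4284 − 1832) = 1740.92/2452 = 0.71
a = 1766.72 − 0.71(1832) = 466
Equilibrium: Y = 466 + 0.71Y + 159.82
0.29Y = 625.82, so Y = 625.82/0.29 = 2158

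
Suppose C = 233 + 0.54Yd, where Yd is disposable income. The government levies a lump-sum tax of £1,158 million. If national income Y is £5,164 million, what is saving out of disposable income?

Yd = Y − T = 5164 − 1158 = 4006
C = 233 + 0.54(4006) = 233 + 2163.24 = 2396.24
S = Yd − C = 4006 − 2396.24 = 1609.76

S = 1609.76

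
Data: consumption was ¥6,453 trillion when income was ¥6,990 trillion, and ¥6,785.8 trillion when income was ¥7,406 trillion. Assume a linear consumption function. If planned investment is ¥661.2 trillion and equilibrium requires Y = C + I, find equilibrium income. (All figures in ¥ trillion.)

MPC = (6785.8 − 6453)/(7406 − 6990) = 332.8/416 = 0.8
a = 6453 − 0.8(6990) = 861
Equilibrium: Y = 861 + 0.8Y + 661.2
0.2Y = 1522.2, so Y = 1522.2/0.2 = 7611

Y = 7611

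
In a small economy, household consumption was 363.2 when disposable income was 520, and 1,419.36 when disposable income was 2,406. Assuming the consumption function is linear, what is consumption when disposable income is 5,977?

C = 3419.12

MPC = (1419.36 − 363.2)/(2406 − 520) = 1056.16/1886 = 0.56
a = 363.2 − 0.56(520) = 363.2 − 291.2 = 72
C = 72 + 0.56(5977) = 72 + 3347.12 = 3419.12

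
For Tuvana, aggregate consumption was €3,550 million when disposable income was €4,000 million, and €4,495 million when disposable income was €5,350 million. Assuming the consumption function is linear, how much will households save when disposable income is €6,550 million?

MPC = (4495 − 3550)/(5350 − 4000) = 945/1350 = 0.7
a = 3550 − 0.7(4000) = 3550 − 2800 = 750
C = 750 + 0.7(6550) = 5335
S = 6550 − 5335 = 1215

S = 1215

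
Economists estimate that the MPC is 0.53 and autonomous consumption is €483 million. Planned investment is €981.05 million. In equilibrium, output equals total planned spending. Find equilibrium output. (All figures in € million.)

Y = C + I = 483 + 0.53Y + 981.05
Y − 0.53Y = 1464.05
0.47Y = 1464.05, so Y = 1464.05/0.47 = 3115

Y = 3115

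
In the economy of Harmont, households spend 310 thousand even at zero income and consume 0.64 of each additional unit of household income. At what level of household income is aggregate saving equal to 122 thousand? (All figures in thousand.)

S = Y − C = -310 + 0.36Y
-310 + 0.36Y = 122, so 0.36Y = 432 and Y = 1200

Y = 1200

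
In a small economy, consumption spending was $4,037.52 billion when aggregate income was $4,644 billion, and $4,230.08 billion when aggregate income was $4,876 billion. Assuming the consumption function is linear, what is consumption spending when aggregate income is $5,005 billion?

MPC = (4230.08 − 4037.52)/(4876 − 4644) = 192.56/232 = 0.83
a = 4037.52 − 0.83(4644) = 4037.52 − 3854.52 = 183
C = 183 + 0.83(5005) = 183 + 4154.15 = 4337.15

C = 4337.15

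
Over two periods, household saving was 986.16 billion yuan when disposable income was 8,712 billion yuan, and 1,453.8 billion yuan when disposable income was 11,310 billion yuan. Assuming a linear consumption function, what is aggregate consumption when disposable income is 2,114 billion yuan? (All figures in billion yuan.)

C = 2315.48

MPS = ΔS/ΔY = (1453.8 − 986.16)/(11310 − 8712) = 467.64/2598 = 0.18
MPC = 1 − MPS = 0.82
Autonomous saving = 986.16 − 0.18(8712) = -582, so a = 582
C = 582 + 0.82(2114) = 582 + 1733.48 = 2315.48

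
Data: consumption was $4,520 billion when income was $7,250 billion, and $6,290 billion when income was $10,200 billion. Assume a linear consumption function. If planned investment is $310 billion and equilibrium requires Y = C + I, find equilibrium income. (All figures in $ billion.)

MPC = (6290 − 4520)/(10200 − 7250) = 1770/2950 = 0.6
a = 4520 − 0.6(7250) = 170
Equilibrium: Y = 170 + 0.6Y + 310
0.4Y = 480, so Y = 480/0.4 = 1200

Y = 1200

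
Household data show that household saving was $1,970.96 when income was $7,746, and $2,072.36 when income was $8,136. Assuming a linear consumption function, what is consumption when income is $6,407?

C = 4784.18

MPS = ΔS/ΔY = (2072.36 − 1970.96)/(8136 − 7746) = 101.4/390 = 0.26
MPC = 1 − MPS = 0.74
Autonomous saving = 1970.96 − 0.26(7746) = -43, so a = 43
C = 43 + 0.74(6407) = 43 + 4741.18 = 4784.18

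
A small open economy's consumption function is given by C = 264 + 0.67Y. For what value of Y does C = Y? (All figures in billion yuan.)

Y = 800

At break-even, C = Y: 264 + 0.67Y = Y
0.33Y = 264, so Y = 264/0.33 = 800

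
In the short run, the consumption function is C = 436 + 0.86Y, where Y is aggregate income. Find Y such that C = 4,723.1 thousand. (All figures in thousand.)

436 + 0.86Y = 4723.1
0.86Y = 4287.1, so Y = 4287.1/0.86 = 4985

Y = 4985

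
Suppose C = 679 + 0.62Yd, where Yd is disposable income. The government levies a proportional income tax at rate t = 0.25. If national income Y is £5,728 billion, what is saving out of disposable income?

S = 953.48

Yd = (1 − 0.25)(5728) = 0.75(5728) = 4296
C = 679 + 0.62(4296) = 679 + 2663.52 = 3342.52
S = Yd − C = 4296 − 3342.52 = 953.48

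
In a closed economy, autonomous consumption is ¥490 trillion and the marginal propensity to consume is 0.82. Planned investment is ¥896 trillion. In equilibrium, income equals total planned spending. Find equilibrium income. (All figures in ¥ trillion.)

Y = C + I = 490 + 0.82Y + 896
Y − 0.82Y = 1386
0.18Y = 1386, so Y = 1386/0.18 = 7700

Y = 7700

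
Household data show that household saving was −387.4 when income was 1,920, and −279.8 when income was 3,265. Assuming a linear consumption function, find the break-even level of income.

MPS = ΔS/ΔY = (-279.8 − (-387.4))/(3265 − 1920) = 107.6/1345 = 0.08
MPC = 1 − MPS = 0.92
From S(1920) = -387.4: −a + 0.08(1920) = -387.4, so a = 153.6 − (-387.4) = 541
Break-even (S = 0): Y = a/MPS = 541/0.08 = 6762.5

Y = 6762.5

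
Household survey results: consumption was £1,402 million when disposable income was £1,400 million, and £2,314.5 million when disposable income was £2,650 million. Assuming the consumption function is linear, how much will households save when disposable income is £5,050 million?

S = 983.5

MPC = (2314.5 − 1402)/(2650 − 1400) = 912.5/1250 = 0.73
a = 1402 − 0.73(1400) = 1402 − 1022 = 380
C = 380 + 0.73(5050) = 4066.5
S = 5050 − 4066.5 = 983.5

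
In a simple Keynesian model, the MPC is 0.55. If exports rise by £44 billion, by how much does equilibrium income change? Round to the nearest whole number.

The multiplier is 1/(1 − MPC) = 1/0.45.
ΔY = 44/0.45 = 97.78 ≈ 98

ΔY ≈ 98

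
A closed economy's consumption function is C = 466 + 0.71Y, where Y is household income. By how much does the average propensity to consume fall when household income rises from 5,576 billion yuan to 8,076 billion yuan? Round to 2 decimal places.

At Y = 5576: C = 466 + 0.71(5576) = 4424.96, APC = 4424.96/5576 = 0.794
At Y = 8076: C = 6199.96, APC = 6199.96/8076 = 0.768
Fall in APC = 0.794 − 0.768 = 0.026 ≈ 0.03

ΔAPC = 0.03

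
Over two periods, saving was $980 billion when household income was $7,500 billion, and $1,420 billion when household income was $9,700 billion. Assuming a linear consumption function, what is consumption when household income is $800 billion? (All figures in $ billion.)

MPS = ΔS/ΔY = (1420 − 980)/(9700 − 7500) = 440/2200 = 0.2
MPC = 1 − MPS = 0.8
Autonomous saving = 980 − 0.2(7500) = -520, so a = 520
C = 520 + 0.8(800) = 520 + 640 = 1160

C = 1160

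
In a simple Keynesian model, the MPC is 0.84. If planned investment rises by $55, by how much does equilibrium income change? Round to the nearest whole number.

The multiplier is 1/(1 − MPC) = 1/0.16.
ΔY = 55/0.16 = 343.75 ≈ 344

ΔY ≈ 344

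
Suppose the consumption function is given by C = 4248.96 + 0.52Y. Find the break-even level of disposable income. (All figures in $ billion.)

Y = 8852

At break-even, C = Y: 4248.96 + 0.52Y = Y
0.48Y = 4248.96, so Y = 4248.96/0.48 = 8852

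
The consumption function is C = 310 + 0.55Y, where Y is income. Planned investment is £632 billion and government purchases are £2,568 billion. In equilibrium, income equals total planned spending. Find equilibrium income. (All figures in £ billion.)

Y = 7800

Y = C + I + G = 310 + 0.55Y + 632 + 2568
Y − 0.55Y = 3510
0.45Y = 3510, so Y = 3510/0.45 = 7800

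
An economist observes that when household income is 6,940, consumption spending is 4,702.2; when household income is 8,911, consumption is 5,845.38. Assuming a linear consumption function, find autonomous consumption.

a = 677

MPC = ΔC/ΔY = (5845.38 − 4702.2)/(8911 − 6940) = 1143.18/1971 = 0.58
a = C − MPC·Y = 4702.2 − 0.58(6940) = 4702.2 − 4025.2 = 677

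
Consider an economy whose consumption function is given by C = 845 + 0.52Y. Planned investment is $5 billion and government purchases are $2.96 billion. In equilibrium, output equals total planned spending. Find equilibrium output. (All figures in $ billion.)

Y = 1777

Y = C + I + G = 845 + 0.52Y + 5 + 2.96
Y − 0.52Y = 852.96
0.48Y = 852.96, so Y = 852.96/0.48 = 1777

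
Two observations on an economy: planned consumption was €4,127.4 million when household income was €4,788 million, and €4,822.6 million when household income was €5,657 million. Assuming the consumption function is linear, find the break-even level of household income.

Y = 1485

MPC = (4822.6 − 4127.4)/(5657 − 4788) = 695.2/869 = 0.8
a = 4127.4 − 0.8(4788) = 4127.4 − 3830.4 = 297
Break-even: Y = a/(1−MPC) = 297/0.2 = 1485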